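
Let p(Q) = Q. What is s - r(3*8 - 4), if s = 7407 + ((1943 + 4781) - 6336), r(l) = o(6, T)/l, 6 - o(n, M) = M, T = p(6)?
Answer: 7795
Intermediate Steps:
T = 6
o(n, M) = 6 - M
r(l) = 0 (r(l) = (6 - 1*6)/l = (6 - 6)/l = 0/l = 0)
s = 7795 (s = 7407 + (6724 - 6336) = 7407 + 388 = 7795)
s - r(3*8 - 4) = 7795 - 1*0 = 7795 + 0 = 7795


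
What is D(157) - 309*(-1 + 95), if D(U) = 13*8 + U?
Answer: -28785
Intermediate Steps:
D(U) = 104 + U
D(157) - 309*(-1 + 95) = (104 + 157) - 309*(-1 + 95) = 261 - 309*94 = 261 - 1*29046 = 261 - 29046 = -28785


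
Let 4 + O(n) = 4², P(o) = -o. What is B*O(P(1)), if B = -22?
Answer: -264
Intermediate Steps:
O(n) = 12 (O(n) = -4 + 4² = -4 + 16 = 12)
B*O(P(1)) = -22*12 = -264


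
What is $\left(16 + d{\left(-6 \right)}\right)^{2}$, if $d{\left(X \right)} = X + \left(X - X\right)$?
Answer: $100$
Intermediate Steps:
$d{\left(X \right)} = X$ ($d{\left(X \right)} = X + 0 = X$)
$\left(16 + d{\left(-6 \right)}\right)^{2} = \left(16 - 6\right)^{2} = 10^{2} = 100$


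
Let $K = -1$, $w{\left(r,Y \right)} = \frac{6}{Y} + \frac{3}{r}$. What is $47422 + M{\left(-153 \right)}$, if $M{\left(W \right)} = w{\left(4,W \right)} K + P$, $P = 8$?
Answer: $\frac{9675575}{204} \approx 47429.0$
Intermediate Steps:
$w{\left(r,Y \right)} = \frac{3}{r} + \frac{6}{Y}$
$M{\left(W \right)} = \frac{29}{4} - \frac{6}{W}$ ($M{\left(W \right)} = \left(\frac{3}{4} + \frac{6}{W}\right) \left(-1\right) + 8 = \left(- \frac{3}{4} - \frac{6}{W}\right) + 8 = \frac{29}{4} - \frac{6}{W}$)
$47422 + M{\left(-153 \right)} = 47422 + \left(\frac{29}{4} - \frac{6}{-153}\right) = 47422 + \left(\frac{29}{4} - - \frac{2}{51}\right) = 47422 + \left(\frac{29}{4} + \frac{2}{51}\right) = 47422 + \frac{1487}{204} = \frac{9675575}{204}$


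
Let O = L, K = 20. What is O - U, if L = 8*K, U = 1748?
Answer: -1588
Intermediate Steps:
L = 160 (L = 8*20 = 160)
O = 160
O - U = 160 - 1*1748 = 160 - 1748 = -1588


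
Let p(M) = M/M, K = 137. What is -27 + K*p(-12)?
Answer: 110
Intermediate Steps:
p(M) = 1
-27 + K*p(-12) = -27 + 137*1 = -27 + 137 = 110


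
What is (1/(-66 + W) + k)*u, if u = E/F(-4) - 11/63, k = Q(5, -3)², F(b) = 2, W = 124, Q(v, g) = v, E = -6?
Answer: -145100/1827 ≈ -79.420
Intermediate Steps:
k = 25 (k = 5² = 25)
u = -200/63 (u = -6/2 - 11/63 = -6*½ - 11*1/63 = -3 - 11/63 = -200/63 ≈ -3.1746)
(1/(-66 + W) + k)*u = (1/(-66 + 124) + 25)*(-200/63) = (1/58 + 25)*(-200/63) = (1451/58)*(-200/63) = -145100/1827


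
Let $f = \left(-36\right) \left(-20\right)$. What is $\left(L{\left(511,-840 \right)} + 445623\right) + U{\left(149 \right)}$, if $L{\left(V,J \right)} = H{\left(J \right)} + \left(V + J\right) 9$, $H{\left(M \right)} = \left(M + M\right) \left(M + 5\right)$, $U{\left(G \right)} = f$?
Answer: $1846182$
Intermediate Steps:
$f = 720$
$U{\left(G \right)} = 720$
$H{\left(M \right)} = 2 M \left(5 + M\right)$
$L{\left(V,J \right)} = 9 J + 9 V + 2 J \left(5 + J\right)$ ($L{\left(V,J \right)} = 2 J \left(5 + J\right) + \left(V + J\right) 9 = 2 J \left(5 + J\right) + \left(J + V\right) 9 = 2 J \left(5 + J\right) + \left(9 J + 9 V\right) = 9 J + 9 V + 2 J \left(5 + J\right)$)
$\left(L{\left(511,-840 \right)} + 445623\right) + U{\left(149 \right)} = \left(\left(2 \left(-840\right)^{2} + 9 \cdot 511 + 19 \left(-840\right)\right) + 445623\right) + 720 = \left(\left(2 \cdot 705600 + 4599 - 15960\right) + 445623\right) + 720 = \left(\left(1411200 + 4599 - 15960\right) + 445623\right) + 720 = \left(1399839 + 445623\right) + 720 = 1845462 + 720 = 1846182$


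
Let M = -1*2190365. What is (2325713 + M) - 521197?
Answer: -385849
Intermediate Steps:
M = -2190365
(2325713 + M) - 521197 = (2325713 - 2190365) - 521197 = 135348 - 521197 = -385849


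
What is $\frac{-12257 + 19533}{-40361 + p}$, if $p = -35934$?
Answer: $- \frac{7276}{76295} \approx -0.095367$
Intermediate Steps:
$\frac{-12257 + 19533}{-40361 + p} = \frac{-12257 + 19533}{-40361 - 35934} = \frac{7276}{-76295} = 7276 \left(- \frac{1}{76295}\right) = - \frac{7276}{76295}$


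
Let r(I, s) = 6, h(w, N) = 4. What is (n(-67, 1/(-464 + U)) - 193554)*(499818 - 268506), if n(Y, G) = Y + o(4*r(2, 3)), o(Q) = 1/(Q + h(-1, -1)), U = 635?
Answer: -313507967436/7 ≈ -4.4787e+10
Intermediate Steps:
o(Q) = 1/(4 + Q) (o(Q) = 1/(Q + 4) = 1/(4 + Q))
n(Y, G) = 1/28 + Y (n(Y, G) = Y + 1/(4 + 4*6) = Y + 1/(4 + 24) = Y + 1/28 = 1/28 + Y)
(n(-67, 1/(-464 + U)) - 193554)*(499818 - 268506) = ((1/28 - 67) - 193554)*(499818 - 268506) = (-1875/28 - 193554)*231312 = -5421387/28*231312 = -313507967436/7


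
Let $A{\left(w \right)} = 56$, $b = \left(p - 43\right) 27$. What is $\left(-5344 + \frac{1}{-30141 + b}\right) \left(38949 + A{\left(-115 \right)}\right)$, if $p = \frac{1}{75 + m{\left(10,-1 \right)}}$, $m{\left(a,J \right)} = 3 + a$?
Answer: $- \frac{574165689365720}{2754549} \approx -2.0844 \cdot 10^{8}$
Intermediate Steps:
$p = \frac{1}{88}$ ($p = \frac{1}{75 + \left(3 + 10\right)} = \frac{1}{75 + 13} = \frac{1}{88} \approx 0.011364$)
$b = - \frac{102141}{88}$ ($b = \left(\frac{1}{88} - 43\right) 27 = \left(- \frac{3783}{88}\right) 27 = - \frac{102141}{88} \approx -1160.7$)
$\left(-5344 + \frac{1}{-30141 + b}\right) \left(38949 + A{\left(-115 \right)}\right) = \left(-5344 + \frac{1}{-30141 - \frac{102141}{88}}\right) \left(38949 + 56\right) = \left(-5344 + \frac{1}{- \frac{2754549}{88}}\right) 39005 = \left(-5344 - \frac{88}{2754549}\right) 39005 = \left(- \frac{14720309944}{2754549}\right) 39005 = - \frac{574165689365720}{2754549}$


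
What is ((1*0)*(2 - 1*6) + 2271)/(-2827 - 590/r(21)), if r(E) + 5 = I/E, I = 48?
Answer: -43149/49583 ≈ -0.87024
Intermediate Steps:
r(E) = -5 + 48/E
((1*0)*(2 - 1*6) + 2271)/(-2827 - 590/r(21)) = ((1*0)*(2 - 1*6) + 2271)/(-2827 - 590/(-5 + 48/21)) = (0*(2 - 6) + 2271)/(-2827 - 590/(-5 + 48*(1/21))) = (0*(-4) + 2271)/(-2827 - 590/(-5 + 16/7)) = (0 + 2271)/(-2827 - 590/(-19/7)) = 2271/(-2827 - 590*(-7/19)) = 2271/(-2827 + 4130/19) = 2271/(-49583/19) = 2271*(-19/49583) = -43149/49583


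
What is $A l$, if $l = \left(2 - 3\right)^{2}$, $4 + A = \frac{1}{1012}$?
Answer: $- \frac{4047}{1012} \approx -3.999$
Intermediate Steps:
$A = - \frac{4047}{1012}$ ($A = -4 + \frac{1}{1012} = - \frac{4047}{1012} \approx -3.999$)
$l = 1$ ($l = \left(-1\right)^{2} = 1$)
$A l = \left(- \frac{4047}{1012}\right) 1 = - \frac{4047}{1012}$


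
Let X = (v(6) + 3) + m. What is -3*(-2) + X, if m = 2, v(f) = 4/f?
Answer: 35/3 ≈ 11.667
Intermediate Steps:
X = 17/3 (X = (4/6 + 3) + 2 = (4*(⅙) + 3) + 2 = (⅔ + 3) + 2 = 11/3 + 2 = 17/3 ≈ 5.6667)
-3*(-2) + X = -3*(-2) + 17/3 = 6 + 17/3 = 35/3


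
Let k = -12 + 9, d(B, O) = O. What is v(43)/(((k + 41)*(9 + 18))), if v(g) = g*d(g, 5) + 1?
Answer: 4/19 ≈ 0.21053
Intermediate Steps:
k = -3
v(g) = 1 + 5*g (v(g) = g*5 + 1 = 5*g + 1 = 1 + 5*g)
v(43)/(((k + 41)*(9 + 18))) = (1 + 5*43)/(((-3 + 41)*(9 + 18))) = (1 + 215)/((38*27)) = 216/1026 = 216*(1/1026) = 4/19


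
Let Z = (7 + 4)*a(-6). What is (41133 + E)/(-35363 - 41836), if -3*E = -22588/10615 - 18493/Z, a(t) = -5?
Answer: -435444608/819467385 ≈ -0.53137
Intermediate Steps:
Z = -55 (Z = (7 + 4)*(-5) = 11*(-5) = -55)
E = -1182187/10615 (E = -(-22588/10615 - 18493/(-55))/3 = -(-22588*1/10615 - 18493*(-1/55))/3 = -(-22588/10615 + 18493/55)/3 = -1/3*3546561/10615 = -1182187/10615 ≈ -111.37)
(41133 + E)/(-35363 - 41836) = (41133 - 1182187/10615)/(-35363 - 41836) = (435444608/10615)/(-77199) = (435444608/10615)*(-1/77199) = -435444608/819467385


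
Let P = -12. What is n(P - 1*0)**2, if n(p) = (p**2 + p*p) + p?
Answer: 76176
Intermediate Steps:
n(p) = p + 2*p**2 (n(p) = (p**2 + p**2) + p = 2*p**2 + p = p + 2*p**2)
n(P - 1*0)**2 = ((-12 - 1*0)*(1 + 2*(-12 - 1*0)))**2 = ((-12 + 0)*(1 + 2*(-12 + 0)))**2 = (-12*(1 + 2*(-12)))**2 = (-12*(1 - 24))**2 = (-12*(-23))**2 = 276**2 = 76176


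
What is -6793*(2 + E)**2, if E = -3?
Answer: -6793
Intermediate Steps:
-6793*(2 + E)**2 = -6793*(2 - 3)**2 = -6793*(-1)**2 = -6793*1 = -6793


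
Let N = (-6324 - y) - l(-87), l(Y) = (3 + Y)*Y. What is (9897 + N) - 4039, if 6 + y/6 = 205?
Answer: -8968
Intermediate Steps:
y = 1194 (y = -36 + 6*205 = -36 + 1230 = 1194)
l(Y) = Y*(3 + Y)
N = -14826 (N = (-6324 - 1*1194) - (-87)*(3 - 87) = (-6324 - 1194) - (-87)*(-84) = -7518 - 1*7308 = -7518 - 7308 = -14826)
(9897 + N) - 4039 = (9897 - 14826) - 4039 = -4929 - 4039 = -8968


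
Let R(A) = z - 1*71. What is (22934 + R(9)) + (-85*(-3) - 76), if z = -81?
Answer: 22961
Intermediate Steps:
R(A) = -152 (R(A) = -81 - 1*71 = -81 - 71 = -152)
(22934 + R(9)) + (-85*(-3) - 76) = (22934 - 152) + (-85*(-3) - 76) = 22782 + (255 - 76) = 22782 + 179 = 22961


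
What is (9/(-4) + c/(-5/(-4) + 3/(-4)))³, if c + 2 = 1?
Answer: -4913/64 ≈ -76.766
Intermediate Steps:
c = -1 (c = -2 + 1 = -1)
(9/(-4) + c/(-5/(-4) + 3/(-4)))³ = (9/(-4) - 1/(-5/(-4) + 3/(-4)))³ = (9*(-¼) - 1/(-5*(-¼) + 3*(-¼)))³ = (-9/4 - 1/(5/4 - ¾))³ = (-9/4 - 1/½)³ = (-9/4 - 1*2)³ = (-9/4 - 2)³ = (-17/4)³ = -4913/64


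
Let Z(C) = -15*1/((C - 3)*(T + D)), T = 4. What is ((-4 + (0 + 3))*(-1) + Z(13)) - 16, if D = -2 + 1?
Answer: -31/2 ≈ -15.500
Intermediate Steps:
D = -1
Z(C) = -15/(-9 + 3*C) (Z(C) = -15*1/((4 - 1)*(C - 3)) = -15*1/(3*(-3 + C)) = -15/(-9 + 3*C))
((-4 + (0 + 3))*(-1) + Z(13)) - 16 = ((-4 + (0 + 3))*(-1) - 5/(-3 + 13)) - 16 = ((-4 + 3)*(-1) - 5/10) - 16 = (-1*(-1) - 5*1/10) - 16 = (1 - 1/2) - 16 = 1/2 - 16 = -31/2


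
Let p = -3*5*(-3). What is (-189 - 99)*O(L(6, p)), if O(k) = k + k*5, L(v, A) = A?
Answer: -77760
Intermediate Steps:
p = 45 (p = -15*(-3) = 45)
O(k) = 6*k (O(k) = k + 5*k = 6*k)
(-189 - 99)*O(L(6, p)) = (-189 - 99)*(6*45) = -288*270 = -77760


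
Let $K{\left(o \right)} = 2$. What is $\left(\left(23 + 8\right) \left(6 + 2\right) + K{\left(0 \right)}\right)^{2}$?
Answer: $62500$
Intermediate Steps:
$\left(\left(23 + 8\right) \left(6 + 2\right) + K{\left(0 \right)}\right)^{2} = \left(\left(23 + 8\right) \left(6 + 2\right) + 2\right)^{2} = \left(31 \cdot 8 + 2\right)^{2} = \left(248 + 2\right)^{2} = 250^{2} = 62500$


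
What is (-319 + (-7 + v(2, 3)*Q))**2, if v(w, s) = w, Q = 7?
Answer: 97344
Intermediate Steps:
(-319 + (-7 + v(2, 3)*Q))**2 = (-319 + (-7 + 2*7))**2 = (-319 + (-7 + 14))**2 = (-319 + 7)**2 = (-312)**2 = 97344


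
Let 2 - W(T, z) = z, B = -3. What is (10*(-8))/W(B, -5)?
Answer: -80/7 ≈ -11.429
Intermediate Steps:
W(T, z) = 2 - z
(10*(-8))/W(B, -5) = (10*(-8))/(2 - 1*(-5)) = -80/(2 + 5) = -80/7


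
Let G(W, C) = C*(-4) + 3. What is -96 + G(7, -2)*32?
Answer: 256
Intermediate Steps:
G(W, C) = 3 - 4*C (G(W, C) = -4*C + 3 = 3 - 4*C)
-96 + G(7, -2)*32 = -96 + (3 - 4*(-2))*32 = -96 + (3 + 8)*32 = -96 + 11*32 = -96 + 352 = 256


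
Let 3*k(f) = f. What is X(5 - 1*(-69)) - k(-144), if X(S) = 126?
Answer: 174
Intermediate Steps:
k(f) = f/3
X(5 - 1*(-69)) - k(-144) = 126 - (-144)/3 = 126 - 1*(-48) = 126 + 48 = 174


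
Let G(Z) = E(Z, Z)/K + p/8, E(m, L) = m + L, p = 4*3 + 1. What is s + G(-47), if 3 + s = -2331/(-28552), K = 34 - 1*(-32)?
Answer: -320071/117777 ≈ -2.7176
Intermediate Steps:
K = 66 (K = 34 + 32 = 66)
p = 13 (p = 12 + 1 = 13)
E(m, L) = L + m
G(Z) = 13/8 + Z/33 (G(Z) = (Z + Z)/66 + 13/8 = (2*Z)*(1/66) + 13*(⅛) = Z/33 + 13/8 = 13/8 + Z/33)
s = -83325/28552 (s = -3 - 2331/(-28552) = -3 - 2331*(-1/28552) = -3 + 2331/28552 = -83325/28552 ≈ -2.9184)
s + G(-47) = -83325/28552 + (13/8 + (1/33)*(-47)) = -83325/28552 + (13/8 - 47/33) = -83325/28552 + 53/264 = -320071/117777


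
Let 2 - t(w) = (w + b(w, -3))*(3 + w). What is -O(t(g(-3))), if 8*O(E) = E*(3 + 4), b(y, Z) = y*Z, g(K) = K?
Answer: -7/4 ≈ -1.7500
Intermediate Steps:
b(y, Z) = Z*y
t(w) = 2 + 2*w*(3 + w) (t(w) = 2 - (w - 3*w)*(3 + w) = 2 - (-2*w)*(3 + w) = 2 - (-2)*w*(3 + w) = 2 + 2*w*(3 + w))
O(E) = 7*E/8 (O(E) = (E*(3 + 4))/8 = (E*7)/8 = (7*E)/8 = 7*E/8)
-O(t(g(-3))) = -7*(2 + 2*(-3)² + 6*(-3))/8 = -7*(2 + 2*9 - 18)/8 = -7*(2 + 18 - 18)/8 = -7*2/8 = -1*7/4 = -7/4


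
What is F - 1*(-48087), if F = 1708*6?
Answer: 58335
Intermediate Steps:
F = 10248
F - 1*(-48087) = 10248 - 1*(-48087) = 10248 + 48087 = 58335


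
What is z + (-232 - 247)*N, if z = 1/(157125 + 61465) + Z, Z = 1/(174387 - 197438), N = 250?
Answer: -603386491473039/5038718090 ≈ -1.1975e+5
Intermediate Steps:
Z = -1/23051 (Z = 1/(-23051) = -1/23051 ≈ -4.3382e-5)
z = -195539/5038718090 (z = 1/(157125 + 61465) - 1/23051 = 1/218590 - 1/23051 = -195539/5038718090 ≈ -3.8807e-5)
z + (-232 - 247)*N = -195539/5038718090 + (-232 - 247)*250 = -195539/5038718090 - 479*250 = -195539/5038718090 - 119750 = -603386491473039/5038718090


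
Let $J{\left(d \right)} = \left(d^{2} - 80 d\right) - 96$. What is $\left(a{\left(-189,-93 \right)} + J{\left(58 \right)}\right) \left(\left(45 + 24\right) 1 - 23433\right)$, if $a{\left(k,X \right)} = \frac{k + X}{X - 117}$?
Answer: $\frac{1120841172}{35} \approx 3.2024 \cdot 10^{7}$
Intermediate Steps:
$a{\left(k,X \right)} = \frac{X + k}{-117 + X}$
$J{\left(d \right)} = -96 + d^{2} - 80 d$
$\left(a{\left(-189,-93 \right)} + J{\left(58 \right)}\right) \left(\left(45 + 24\right) 1 - 23433\right) = \left(\frac{-93 - 189}{-117 - 93} - \left(4736 - 3364\right)\right) \left(\left(45 + 24\right) 1 - 23433\right) = \left(\frac{1}{-210} \left(-282\right) - 1372\right) \left(69 \cdot 1 - 23433\right) = \left(\left(- \frac{1}{210}\right) \left(-282\right) - 1372\right) \left(69 - 23433\right) = \left(\frac{47}{35} - 1372\right) \left(-23364\right) = \left(- \frac{47973}{35}\right) \left(-23364\right) = \frac{1120841172}{35}$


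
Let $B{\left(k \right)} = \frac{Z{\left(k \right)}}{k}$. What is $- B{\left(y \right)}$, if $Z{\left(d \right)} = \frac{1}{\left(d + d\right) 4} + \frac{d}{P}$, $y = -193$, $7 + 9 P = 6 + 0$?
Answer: $\frac{2681927}{297992} \approx 9.0$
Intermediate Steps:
$P = - \frac{1}{9}$ ($P = - \frac{7}{9} + \frac{6 + 0}{9} = - \frac{7}{9} + \frac{1}{9} \cdot 6 = - \frac{7}{9} + \frac{2}{3} = - \frac{1}{9} \approx -0.11111$)
$Z{\left(d \right)} = - 9 d + \frac{1}{8 d}$ ($Z{\left(d \right)} = \frac{1}{\left(d + d\right) 4} + \frac{d}{- \frac{1}{9}} = \frac{1}{2 d} \frac{1}{4} + d \left(-9\right) = \frac{1}{2 d} \frac{1}{4} - 9 d = \frac{1}{8 d} - 9 d = - 9 d + \frac{1}{8 d}$)
$B{\left(k \right)} = \frac{- 9 k + \frac{1}{8 k}}{k}$
$- B{\left(y \right)} = - (-9 + \frac{1}{8 \cdot 37249}) = - (-9 + \frac{1}{8} \cdot \frac{1}{37249}) = - (-9 + \frac{1}{297992}) = \left(-1\right) \left(- \frac{2681927}{297992}\right) = \frac{2681927}{297992}$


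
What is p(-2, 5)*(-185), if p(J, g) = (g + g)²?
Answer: -18500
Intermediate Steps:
p(J, g) = 4*g² (p(J, g) = (2*g)² = 4*g²)
p(-2, 5)*(-185) = (4*5²)*(-185) = (4*25)*(-185) = 100*(-185) = -18500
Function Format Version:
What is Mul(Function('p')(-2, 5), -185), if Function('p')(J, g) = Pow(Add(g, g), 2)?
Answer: -18500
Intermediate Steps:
Function('p')(J, g) = Mul(4, Pow(g, 2)) (Function('p')(J, g) = Pow(Mul(2, g), 2) = Mul(4, Pow(g, 2)))
Mul(Function('p')(-2, 5), -185) = Mul(Mul(4, Pow(5, 2)), -185) = Mul(Mul(4, 25), -185) = Mul(100, -185) = -18500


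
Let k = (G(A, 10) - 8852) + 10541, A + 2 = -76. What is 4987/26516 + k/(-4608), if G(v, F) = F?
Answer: -5517647/30546432 ≈ -0.18063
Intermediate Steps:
A = -78 (A = -2 - 76 = -78)
k = 1699 (k = (10 - 8852) + 10541 = -8842 + 10541 = 1699)
4987/26516 + k/(-4608) = 4987/26516 + 1699/(-4608) = 4987*(1/26516) + 1699*(-1/4608) = 4987/26516 - 1699/4608 = -5517647/30546432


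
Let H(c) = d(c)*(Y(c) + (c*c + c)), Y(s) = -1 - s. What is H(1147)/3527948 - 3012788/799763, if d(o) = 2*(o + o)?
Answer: 1204187027387132/705380569081 ≈ 1707.1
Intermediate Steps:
d(o) = 4*o (d(o) = 2*(2*o) = 4*o)
H(c) = 4*c*(-1 + c**2) (H(c) = (4*c)*((-1 - c) + (c*c + c)) = (4*c)*((-1 - c) + (c**2 + c)) = (4*c)*((-1 - c) + (c + c**2)) = (4*c)*(-1 + c**2) = 4*c*(-1 + c**2))
H(1147)/3527948 - 3012788/799763 = (4*1147*(-1 + 1147**2))/3527948 - 3012788/799763 = (4*1147*(-1 + 1315609))*(1/3527948) - 3012788*1/799763 = (4*1147*1315608)*(1/3527948) - 3012788/799763 = 6036009504*(1/3527948) - 3012788/799763 = 1509002376/881987 - 3012788/799763 = 1204187027387132/705380569081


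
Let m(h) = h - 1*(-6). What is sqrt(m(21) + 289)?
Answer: 2*sqrt(79) ≈ 17.776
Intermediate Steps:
m(h) = 6 + h (m(h) = h + 6 = 6 + h)
sqrt(m(21) + 289) = sqrt((6 + 21) + 289) = sqrt(27 + 289) = sqrt(316) = 2*sqrt(79)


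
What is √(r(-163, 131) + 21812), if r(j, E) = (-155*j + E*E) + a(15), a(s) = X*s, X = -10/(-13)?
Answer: 2*√2714543/13 ≈ 253.47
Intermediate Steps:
X = 10/13 (X = -10*(-1/13) = 10/13 ≈ 0.76923)
a(s) = 10*s/13
r(j, E) = 150/13 + E² - 155*j (r(j, E) = (-155*j + E*E) + (10/13)*15 = (-155*j + E²) + 150/13 = (E² - 155*j) + 150/13 = 150/13 + E² - 155*j)
√(r(-163, 131) + 21812) = √((150/13 + 131² - 155*(-163)) + 21812) = √((150/13 + 17161 + 25265) + 21812) = √(551688/13 + 21812) = √(835244/13) = 2*√2714543/13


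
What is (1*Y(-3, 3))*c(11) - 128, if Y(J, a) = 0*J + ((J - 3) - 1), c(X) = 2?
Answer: -142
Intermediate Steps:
Y(J, a) = -4 + J (Y(J, a) = 0 + ((-3 + J) - 1) = 0 + (-4 + J) = -4 + J)
(1*Y(-3, 3))*c(11) - 128 = (1*(-4 - 3))*2 - 128 = (1*(-7))*2 - 128 = -7*2 - 128 = -14 - 128 = -142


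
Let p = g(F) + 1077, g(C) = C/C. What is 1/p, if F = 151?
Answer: 1/1078 ≈ 0.00092764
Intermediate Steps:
g(C) = 1
p = 1078 (p = 1 + 1077 = 1078)
1/p = 1/1078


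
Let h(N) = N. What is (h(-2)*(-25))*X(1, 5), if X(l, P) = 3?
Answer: 150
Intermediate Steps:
(h(-2)*(-25))*X(1, 5) = -2*(-25)*3 = 50*3 = 150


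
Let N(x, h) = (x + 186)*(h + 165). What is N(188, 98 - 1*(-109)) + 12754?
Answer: 151882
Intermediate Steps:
N(x, h) = (165 + h)*(186 + x) (N(x, h) = (186 + x)*(165 + h) = (165 + h)*(186 + x))
N(188, 98 - 1*(-109)) + 12754 = (30690 + 165*188 + 186*(98 - 1*(-109)) + (98 - 1*(-109))*188) + 12754 = (30690 + 31020 + 186*(98 + 109) + (98 + 109)*188) + 12754 = (30690 + 31020 + 186*207 + 207*188) + 12754 = (30690 + 31020 + 38502 + 38916) + 12754 = 139128 + 12754 = 151882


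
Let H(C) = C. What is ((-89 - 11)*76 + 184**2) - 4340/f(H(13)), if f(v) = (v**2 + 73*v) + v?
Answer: 29691196/1131 ≈ 26252.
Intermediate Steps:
f(v) = v**2 + 74*v
((-89 - 11)*76 + 184**2) - 4340/f(H(13)) = ((-89 - 11)*76 + 184**2) - 4340*1/(13*(74 + 13)) = (-100*76 + 33856) - 4340/(13*87) = (-7600 + 33856) - 4340/1131 = 26256 - 4340*1/1131 = 26256 - 4340/1131 = 29691196/1131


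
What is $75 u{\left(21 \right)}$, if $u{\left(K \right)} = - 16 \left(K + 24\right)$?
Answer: $-54000$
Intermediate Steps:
$u{\left(K \right)} = -384 - 16 K$ ($u{\left(K \right)} = - 16 \left(24 + K\right) = -384 - 16 K$)
$75 u{\left(21 \right)} = 75 \left(-384 - 336\right) = 75 \left(-720\right) = -54000$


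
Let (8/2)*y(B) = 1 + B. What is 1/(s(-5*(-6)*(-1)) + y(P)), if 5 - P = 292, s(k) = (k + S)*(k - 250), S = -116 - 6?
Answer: 2/84977 ≈ 2.3536e-5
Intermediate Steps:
S = -122
s(k) = (-250 + k)*(-122 + k) (s(k) = (k - 122)*(k - 250) = (-122 + k)*(-250 + k) = (-250 + k)*(-122 + k))
P = -287 (P = 5 - 1*292 = 5 - 292 = -287)
y(B) = ¼ + B/4 (y(B) = (1 + B)/4 = ¼ + B/4)
1/(s(-5*(-6)*(-1)) + y(P)) = 1/((30500 + (-5*(-6)*(-1))² - 372*(-5*(-6))*(-1)) + (¼ + (¼)*(-287))) = 1/((30500 + (30*(-1))² - 11160*(-1)) + (¼ - 287/4)) = 1/((30500 + (-30)² - 372*(-30)) - 143/2) = 1/((30500 + 900 + 11160) - 143/2) = 1/(42560 - 143/2) = 1/(84977/2) = 2/84977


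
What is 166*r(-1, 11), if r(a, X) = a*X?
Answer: -1826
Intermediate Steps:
r(a, X) = X*a
166*r(-1, 11) = 166*(11*(-1)) = 166*(-11) = -1826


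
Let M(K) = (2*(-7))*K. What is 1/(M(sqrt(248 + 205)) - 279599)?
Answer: -279599/78175512013 + 14*sqrt(453)/78175512013 ≈ -3.5727e-6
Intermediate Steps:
M(K) = -14*K
1/(M(sqrt(248 + 205)) - 279599) = 1/(-14*sqrt(248 + 205) - 279599) = 1/(-14*sqrt(453) - 279599) = 1/(-279599 - 14*sqrt(453))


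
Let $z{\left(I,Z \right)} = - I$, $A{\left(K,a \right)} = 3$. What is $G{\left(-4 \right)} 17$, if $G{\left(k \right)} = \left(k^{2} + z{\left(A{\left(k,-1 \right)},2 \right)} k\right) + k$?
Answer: $408$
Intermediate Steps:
$G{\left(k \right)} = k^{2} - 2 k$ ($G{\left(k \right)} = \left(k^{2} + \left(-1\right) 3 k\right) + k = \left(k^{2} - 3 k\right) + k = k^{2} - 2 k$)
$G{\left(-4 \right)} 17 = - 4 \left(-2 - 4\right) 17 = \left(-4\right) \left(-6\right) 17 = 24 \cdot 17 = 408$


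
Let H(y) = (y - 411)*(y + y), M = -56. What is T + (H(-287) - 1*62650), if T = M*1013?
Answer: 281274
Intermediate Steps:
H(y) = 2*y*(-411 + y) (H(y) = (-411 + y)*(2*y) = 2*y*(-411 + y))
T = -56728 (T = -56*1013 = -56728)
T + (H(-287) - 1*62650) = -56728 + (2*(-287)*(-411 - 287) - 1*62650) = -56728 + (2*(-287)*(-698) - 62650) = -56728 + (400652 - 62650) = -56728 + 338002 = 281274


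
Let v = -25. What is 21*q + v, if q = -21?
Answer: -466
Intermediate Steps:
21*q + v = 21*(-21) - 25 = -441 - 25 = -466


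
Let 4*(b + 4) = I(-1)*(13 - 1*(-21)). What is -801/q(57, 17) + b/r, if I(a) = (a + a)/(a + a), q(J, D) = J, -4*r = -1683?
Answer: -49891/3553 ≈ -14.042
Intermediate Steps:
r = 1683/4 (r = -¼*(-1683) = 1683/4 ≈ 420.75)
I(a) = 1 (I(a) = (2*a)/((2*a)) = (2*a)*(1/(2*a)) = 1)
b = 9/2 (b = -4 + (1*(13 - 1*(-21)))/4 = -4 + (1*(13 + 21))/4 = -4 + (1*34)/4 = -4 + (¼)*34 = -4 + 17/2 = 9/2 ≈ 4.5000)
-801/q(57, 17) + b/r = -801/57 + 9/(2*(1683/4)) = -801*1/57 + (9/2)*(4/1683) = -267/19 + 2/187 = -49891/3553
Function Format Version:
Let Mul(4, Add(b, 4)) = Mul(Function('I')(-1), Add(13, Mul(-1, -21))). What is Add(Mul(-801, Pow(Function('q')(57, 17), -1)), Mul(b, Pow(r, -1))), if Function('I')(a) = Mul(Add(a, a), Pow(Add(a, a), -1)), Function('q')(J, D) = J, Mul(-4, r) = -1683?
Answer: Rational(-49891, 3553) ≈ -14.042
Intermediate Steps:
r = Rational(1683, 4) (r = Mul(Rational(-1, 4), -1683) = Rational(1683, 4) ≈ 420.75)
Function('I')(a) = 1 (Function('I')(a) = Mul(Mul(2, a), Pow(Mul(2, a), -1)) = Mul(Mul(2, a), Mul(Rational(1, 2), Pow(a, -1))) = 1)
b = Rational(9, 2) (b = Add(-4, Mul(Rational(1, 4), Mul(1, Add(13, Mul(-1, -21))))) = Add(-4, Mul(Rational(1, 4), Mul(1, Add(13, 21)))) = Add(-4, Mul(Rational(1, 4), Mul(1, 34))) = Add(-4, Mul(Rational(1, 4), 34)) = Add(-4, Rational(17, 2)) = Rational(9, 2) ≈ 4.5000)
Add(Mul(-801, Pow(Function('q')(57, 17), -1)), Mul(b, Pow(r, -1))) = Add(Mul(-801, Pow(57, -1)), Mul(Rational(9, 2), Pow(Rational(1683, 4), -1))) = Add(Mul(-801, Rational(1, 57)), Mul(Rational(9, 2), Rational(4, 1683))) = Add(Rational(-267, 19), Rational(2, 187)) = Rational(-49891, 3553)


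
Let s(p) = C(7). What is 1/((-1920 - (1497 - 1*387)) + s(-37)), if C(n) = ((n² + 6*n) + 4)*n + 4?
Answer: -1/2361 ≈ -0.00042355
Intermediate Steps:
C(n) = 4 + n*(4 + n² + 6*n) (C(n) = (4 + n² + 6*n)*n + 4 = n*(4 + n² + 6*n) + 4 = 4 + n*(4 + n² + 6*n))
s(p) = 669 (s(p) = 4 + 7³ + 4*7 + 6*7² = 4 + 343 + 28 + 6*49 = 4 + 343 + 28 + 294 = 669)
1/((-1920 - (1497 - 1*387)) + s(-37)) = 1/((-1920 - (1497 - 1*387)) + 669) = 1/((-1920 - (1497 - 387)) + 669) = 1/((-1920 - 1*1110) + 669) = 1/((-1920 - 1110) + 669) = 1/(-3030 + 669) = 1/(-2361) = -1/2361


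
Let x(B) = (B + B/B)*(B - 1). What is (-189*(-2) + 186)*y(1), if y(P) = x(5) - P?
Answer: 12972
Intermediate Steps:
x(B) = (1 + B)*(-1 + B) (x(B) = (B + 1)*(-1 + B) = (1 + B)*(-1 + B))
y(P) = 24 - P (y(P) = (-1 + 5²) - P = (-1 + 25) - P = 24 - P)
(-189*(-2) + 186)*y(1) = (-189*(-2) + 186)*(24 - 1*1) = (378 + 186)*(24 - 1) = 564*23 = 12972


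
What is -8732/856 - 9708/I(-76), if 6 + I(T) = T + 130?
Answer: -90929/428 ≈ -212.45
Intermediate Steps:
I(T) = 124 + T (I(T) = -6 + (T + 130) = -6 + (130 + T) = 124 + T)
-8732/856 - 9708/I(-76) = -8732/856 - 9708/(124 - 76) = -8732*1/856 - 9708/48 = -2183/214 - 9708*1/48 = -2183/214 - 809/4 = -90929/428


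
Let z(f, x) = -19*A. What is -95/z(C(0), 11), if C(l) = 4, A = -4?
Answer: -5/4 ≈ -1.2500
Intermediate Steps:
z(f, x) = 76 (z(f, x) = -19*(-4) = 76)
-95/z(C(0), 11) = -95/76 = -95*1/76 = -5/4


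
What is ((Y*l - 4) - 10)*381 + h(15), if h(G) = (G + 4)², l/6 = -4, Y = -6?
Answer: 49891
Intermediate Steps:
l = -24 (l = 6*(-4) = -24)
h(G) = (4 + G)²
((Y*l - 4) - 10)*381 + h(15) = ((-6*(-24) - 4) - 10)*381 + (4 + 15)² = ((144 - 4) - 10)*381 + 19² = (140 - 10)*381 + 361 = 130*381 + 361 = 49530 + 361 = 49891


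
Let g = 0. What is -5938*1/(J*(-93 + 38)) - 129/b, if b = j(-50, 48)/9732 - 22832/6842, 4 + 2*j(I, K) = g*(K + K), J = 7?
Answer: 1156630427716/21388165645 ≈ 54.078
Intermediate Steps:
j(I, K) = -2 (j(I, K) = -2 + (0*(K + K))/2 = -2 + (0*(2*K))/2 = -2 + (1/2)*0 = -2 + 0 = -2)
b = -55553677/16646586 (b = -2/9732 - 22832/6842 = -2*1/9732 - 22832*1/6842 = -1/4866 - 11416/3421 = -55553677/16646586 ≈ -3.3372)
-5938*1/(J*(-93 + 38)) - 129/b = -5938*1/(7*(-93 + 38)) - 129/(-55553677/16646586) = -5938/(7*(-55)) - 129*(-16646586/55553677) = -5938/(-385) + 2147409594/55553677 = -5938*(-1/385) + 2147409594/55553677 = 5938/385 + 2147409594/55553677 = 1156630427716/21388165645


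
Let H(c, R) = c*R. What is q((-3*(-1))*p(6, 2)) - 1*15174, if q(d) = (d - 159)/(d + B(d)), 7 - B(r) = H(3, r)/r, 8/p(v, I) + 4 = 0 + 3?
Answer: -303297/20 ≈ -15165.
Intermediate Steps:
p(v, I) = -8 (p(v, I) = 8/(-4 + (0 + 3)) = 8/(-4 + 3) = 8/(-1) = 8*(-1) = -8)
H(c, R) = R*c
B(r) = 4 (B(r) = 7 - r*3/r = 7 - 3*r/r = 7 - 1*3 = 7 - 3 = 4)
q(d) = (-159 + d)/(4 + d) (q(d) = (d - 159)/(d + 4) = (-159 + d)/(4 + d))
q((-3*(-1))*p(6, 2)) - 1*15174 = (-159 - 3*(-1)*(-8))/(4 - 3*(-1)*(-8)) - 1*15174 = (-159 + 3*(-8))/(4 + 3*(-8)) - 15174 = (-159 - 24)/(4 - 24) - 15174 = -183/(-20) - 15174 = -1/20*(-183) - 15174 = 183/20 - 15174 = -303297/20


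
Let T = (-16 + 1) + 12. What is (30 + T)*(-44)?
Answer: -1188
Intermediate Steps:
T = -3 (T = -15 + 12 = -3)
(30 + T)*(-44) = (30 - 3)*(-44) = 27*(-44) = -1188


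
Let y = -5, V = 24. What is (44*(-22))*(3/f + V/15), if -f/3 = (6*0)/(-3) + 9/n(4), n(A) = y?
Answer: -93896/45 ≈ -2086.6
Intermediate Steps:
n(A) = -5
f = 27/5 (f = -3*((6*0)/(-3) + 9/(-5)) = -3*(0*(-1/3) + 9*(-1/5)) = -3*(0 - 9/5) = -3*(-9/5) = 27/5 ≈ 5.4000)
(44*(-22))*(3/f + V/15) = (44*(-22))*(3/(27/5) + 24/15) = -968*(3*(5/27) + 24*(1/15)) = -968*(5/9 + 8/5) = -968*97/45 = -93896/45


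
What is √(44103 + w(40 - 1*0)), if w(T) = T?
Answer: √44143 ≈ 210.10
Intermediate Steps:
√(44103 + w(40 - 1*0)) = √(44103 + (40 - 1*0)) = √(44103 + (40 + 0)) = √(44103 + 40) = √44143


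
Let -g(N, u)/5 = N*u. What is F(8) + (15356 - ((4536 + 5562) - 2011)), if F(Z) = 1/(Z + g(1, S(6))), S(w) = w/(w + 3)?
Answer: 101769/14 ≈ 7269.2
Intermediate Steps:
S(w) = w/(3 + w)
g(N, u) = -5*N*u
F(Z) = 1/(-10/3 + Z) (F(Z) = 1/(Z - 5*1*6/(3 + 6)) = 1/(Z - 5*1*6/9) = 1/(Z - 5*1*6*(1/9)) = 1/(Z - 5*1*2/3) = 1/(Z - 10/3) = 1/(-10/3 + Z))
F(8) + (15356 - ((4536 + 5562) - 2011)) = 3/(-10 + 3*8) + (15356 - ((4536 + 5562) - 2011)) = 3/(-10 + 24) + (15356 - (10098 - 2011)) = 3/14 + (15356 - 1*8087) = 3*(1/14) + (15356 - 8087) = 3/14 + 7269 = 101769/14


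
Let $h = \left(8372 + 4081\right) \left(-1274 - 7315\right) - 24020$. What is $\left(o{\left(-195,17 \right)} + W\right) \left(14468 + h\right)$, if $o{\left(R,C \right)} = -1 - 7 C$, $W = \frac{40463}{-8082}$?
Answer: $\frac{36023488035269}{2694} \approx 1.3372 \cdot 10^{10}$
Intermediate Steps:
$W = - \frac{40463}{8082}$ ($W = 40463 \left(- \frac{1}{8082}\right) = - \frac{40463}{8082} \approx -5.0066$)
$h = -106982837$ ($h = 12453 \left(-8589\right) - 24020 = -106958817 - 24020 = -106982837$)
$\left(o{\left(-195,17 \right)} + W\right) \left(14468 + h\right) = \left(\left(-1 - 119\right) - \frac{40463}{8082}\right) \left(14468 - 106982837\right) = \left(\left(-1 - 119\right) - \frac{40463}{8082}\right) \left(-106968369\right) = \left(-120 - \frac{40463}{8082}\right) \left(-106968369\right) = \left(- \frac{1010303}{8082}\right) \left(-106968369\right) = \frac{36023488035269}{2694}$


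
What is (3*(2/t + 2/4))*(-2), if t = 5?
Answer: -27/5 ≈ -5.4000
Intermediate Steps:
(3*(2/t + 2/4))*(-2) = (3*(2/5 + 2/4))*(-2) = (3*(2*(⅕) + 2*(¼)))*(-2) = (3*(⅖ + ½))*(-2) = (3*(9/10))*(-2) = (27/10)*(-2) = -27/5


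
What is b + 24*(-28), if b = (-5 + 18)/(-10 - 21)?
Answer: -20845/31 ≈ -672.42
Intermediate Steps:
b = -13/31 (b = 13/(-31) = 13*(-1/31) = -13/31 ≈ -0.41935)
b + 24*(-28) = -13/31 + 24*(-28) = -13/31 - 672 = -20845/31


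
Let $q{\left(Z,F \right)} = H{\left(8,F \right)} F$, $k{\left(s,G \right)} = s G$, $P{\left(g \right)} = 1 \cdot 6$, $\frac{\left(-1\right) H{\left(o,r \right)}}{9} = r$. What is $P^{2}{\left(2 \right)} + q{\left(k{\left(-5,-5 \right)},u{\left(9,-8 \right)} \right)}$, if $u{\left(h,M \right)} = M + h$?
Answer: $27$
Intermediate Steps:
$H{\left(o,r \right)} = - 9 r$
$P{\left(g \right)} = 6$
$k{\left(s,G \right)} = G s$
$q{\left(Z,F \right)} = - 9 F^{2}$ ($q{\left(Z,F \right)} = - 9 F F = - 9 F^{2}$)
$P^{2}{\left(2 \right)} + q{\left(k{\left(-5,-5 \right)},u{\left(9,-8 \right)} \right)} = 6^{2} - 9 \left(-8 + 9\right)^{2} = 36 - 9 \cdot 1^{2} = 36 - 9 = 27$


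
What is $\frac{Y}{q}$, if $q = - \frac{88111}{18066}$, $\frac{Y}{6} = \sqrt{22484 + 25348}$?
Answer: $- \frac{216792 \sqrt{11958}}{88111} \approx -269.06$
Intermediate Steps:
$Y = 12 \sqrt{11958}$ ($Y = 6 \sqrt{22484 + 25348} = 6 \sqrt{47832} = 6 \cdot 2 \sqrt{11958} = 12 \sqrt{11958} \approx 1312.2$)
$q = - \frac{88111}{18066}$ ($q = \left(-88111\right) \frac{1}{18066} = - \frac{88111}{18066} \approx -4.8772$)
$\frac{Y}{q} = \frac{12 \sqrt{11958}}{- \frac{88111}{18066}} = 12 \sqrt{11958} \left(- \frac{18066}{88111}\right) = - \frac{216792 \sqrt{11958}}{88111}$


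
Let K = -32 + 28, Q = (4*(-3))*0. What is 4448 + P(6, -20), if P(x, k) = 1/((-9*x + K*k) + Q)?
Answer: 115649/26 ≈ 4448.0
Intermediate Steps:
Q = 0 (Q = -12*0 = 0)
K = -4
P(x, k) = 1/(-9*x - 4*k) (P(x, k) = 1/((-9*x - 4*k) + 0) = 1/(-9*x - 4*k))
4448 + P(6, -20) = 4448 - 1/(4*(-20) + 9*6) = 4448 - 1/(-80 + 54) = 4448 - 1/(-26) = 4448 - 1*(-1/26) = 4448 + 1/26 = 115649/26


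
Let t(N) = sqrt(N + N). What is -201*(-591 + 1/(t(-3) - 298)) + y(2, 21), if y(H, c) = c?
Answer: 5275876809/44405 + 201*I*sqrt(6)/88810 ≈ 1.1881e+5 + 0.0055438*I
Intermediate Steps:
t(N) = sqrt(2)*sqrt(N) (t(N) = sqrt(2*N) = sqrt(2)*sqrt(N))
-201*(-591 + 1/(t(-3) - 298)) + y(2, 21) = -201*(-591 + 1/(sqrt(2)*sqrt(-3) - 298)) + 21 = -201*(-591 + 1/(sqrt(2)*(I*sqrt(3)) - 298)) + 21 = -201*(-591 + 1/(I*sqrt(6) - 298)) + 21 = -201*(-591 + 1/(-298 + I*sqrt(6))) + 21 = (118791 - 201/(-298 + I*sqrt(6))) + 21 = 118812 - 201/(-298 + I*sqrt(6))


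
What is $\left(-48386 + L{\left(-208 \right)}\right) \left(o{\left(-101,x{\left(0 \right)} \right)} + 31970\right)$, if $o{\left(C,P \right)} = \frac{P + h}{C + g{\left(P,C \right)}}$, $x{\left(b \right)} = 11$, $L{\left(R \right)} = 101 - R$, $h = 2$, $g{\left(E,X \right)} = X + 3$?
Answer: $- \frac{305866691309}{199} \approx -1.537 \cdot 10^{9}$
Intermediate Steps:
$g{\left(E,X \right)} = 3 + X$
$o{\left(C,P \right)} = \frac{2 + P}{3 + 2 C}$ ($o{\left(C,P \right)} = \frac{P + 2}{C + \left(3 + C\right)} = \frac{2 + P}{3 + 2 C}$)
$\left(-48386 + L{\left(-208 \right)}\right) \left(o{\left(-101,x{\left(0 \right)} \right)} + 31970\right) = \left(-48386 + \left(101 - -208\right)\right) \left(\frac{2 + 11}{3 + 2 \left(-101\right)} + 31970\right) = \left(-48386 + \left(101 + 208\right)\right) \left(\frac{1}{3 - 202} \cdot 13 + 31970\right) = \left(-48386 + 309\right) \left(\frac{1}{-199} \cdot 13 + 31970\right) = - 48077 \left(\left(- \frac{1}{199}\right) 13 + 31970\right) = - 48077 \left(- \frac{13}{199} + 31970\right) = \left(-48077\right) \frac{6362017}{199} = - \frac{305866691309}{199}$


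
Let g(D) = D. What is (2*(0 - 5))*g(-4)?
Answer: 40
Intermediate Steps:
(2*(0 - 5))*g(-4) = (2*(0 - 5))*(-4) = (2*(-5))*(-4) = -10*(-4) = 40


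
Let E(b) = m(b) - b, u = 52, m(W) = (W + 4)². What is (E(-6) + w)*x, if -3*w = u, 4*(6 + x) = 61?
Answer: -407/6 ≈ -67.833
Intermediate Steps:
m(W) = (4 + W)²
x = 37/4 (x = -6 + (¼)*61 = -6 + 61/4 = 37/4 ≈ 9.2500)
w = -52/3 (w = -⅓*52 = -52/3 ≈ -17.333)
E(b) = (4 + b)² - b
(E(-6) + w)*x = (((4 - 6)² - 1*(-6)) - 52/3)*(37/4) = (((-2)² + 6) - 52/3)*(37/4) = ((4 + 6) - 52/3)*(37/4) = (10 - 52/3)*(37/4) = -22/3*37/4 = -407/6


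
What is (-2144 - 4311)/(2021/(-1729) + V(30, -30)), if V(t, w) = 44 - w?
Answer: -2232139/25185 ≈ -88.630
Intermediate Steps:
(-2144 - 4311)/(2021/(-1729) + V(30, -30)) = (-2144 - 4311)/(2021/(-1729) + (44 - 1*(-30))) = -6455/(2021*(-1/1729) + (44 + 30)) = -6455/(-2021/1729 + 74) = -6455/125925/1729 = -6455*1729/125925 = -2232139/25185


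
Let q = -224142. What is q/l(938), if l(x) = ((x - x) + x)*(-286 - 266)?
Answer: 37357/86296 ≈ 0.43289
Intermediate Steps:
l(x) = -552*x (l(x) = (0 + x)*(-552) = x*(-552) = -552*x)
q/l(938) = -224142/((-552*938)) = -224142/(-517776) = -224142*(-1/517776) = 37357/86296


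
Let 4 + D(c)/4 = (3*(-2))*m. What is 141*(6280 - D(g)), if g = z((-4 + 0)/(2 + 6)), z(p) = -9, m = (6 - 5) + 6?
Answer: 911424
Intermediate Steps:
m = 7 (m = 1 + 6 = 7)
g = -9
D(c) = -184 (D(c) = -16 + 4*((3*(-2))*7) = -16 + 4*(-6*7) = -16 + 4*(-42) = -16 - 168 = -184)
141*(6280 - D(g)) = 141*(6280 - 1*(-184)) = 141*(6280 + 184) = 141*6464 = 911424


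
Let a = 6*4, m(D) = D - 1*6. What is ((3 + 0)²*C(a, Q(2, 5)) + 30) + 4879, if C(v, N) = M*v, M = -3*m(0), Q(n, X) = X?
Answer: 8797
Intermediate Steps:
m(D) = -6 + D (m(D) = D - 6 = -6 + D)
a = 24
M = 18 (M = -3*(-6 + 0) = -3*(-6) = 18)
C(v, N) = 18*v
((3 + 0)²*C(a, Q(2, 5)) + 30) + 4879 = ((3 + 0)²*(18*24) + 30) + 4879 = (3²*432 + 30) + 4879 = (9*432 + 30) + 4879 = (3888 + 30) + 4879 = 3918 + 4879 = 8797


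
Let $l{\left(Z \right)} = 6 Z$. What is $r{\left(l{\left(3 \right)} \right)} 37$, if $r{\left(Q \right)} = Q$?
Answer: $666$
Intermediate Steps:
$r{\left(l{\left(3 \right)} \right)} 37 = 6 \cdot 3 \cdot 37 = 18 \cdot 37 = 666$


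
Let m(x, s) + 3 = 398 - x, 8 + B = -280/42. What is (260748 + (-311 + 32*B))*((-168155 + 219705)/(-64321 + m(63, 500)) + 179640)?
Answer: 8964932271356230/191967 ≈ 4.6700e+10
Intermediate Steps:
B = -44/3 (B = -8 - 280/42 = -8 - 280*1/42 = -8 - 20/3 = -44/3 ≈ -14.667)
m(x, s) = 395 - x (m(x, s) = -3 + (398 - x) = 395 - x)
(260748 + (-311 + 32*B))*((-168155 + 219705)/(-64321 + m(63, 500)) + 179640) = (260748 + (-311 + 32*(-44/3)))*((-168155 + 219705)/(-64321 + (395 - 1*63)) + 179640) = (260748 + (-311 - 1408/3))*(51550/(-64321 + (395 - 63)) + 179640) = (260748 - 2341/3)*(51550/(-64321 + 332) + 179640) = 779903*(51550/(-63989) + 179640)/3 = 779903*(51550*(-1/63989) + 179640)/3 = 779903*(-51550/63989 + 179640)/3 = (779903/3)*(11494932410/63989) = 8964932271356230/191967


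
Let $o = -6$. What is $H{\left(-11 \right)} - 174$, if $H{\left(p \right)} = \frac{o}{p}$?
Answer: $- \frac{1908}{11} \approx -173.45$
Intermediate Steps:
$H{\left(p \right)} = - \frac{6}{p}$
$H{\left(-11 \right)} - 174 = - \frac{6}{-11} - 174 = \left(-6\right) \left(- \frac{1}{11}\right) - 174 = \frac{6}{11} - 174 = - \frac{1908}{11}$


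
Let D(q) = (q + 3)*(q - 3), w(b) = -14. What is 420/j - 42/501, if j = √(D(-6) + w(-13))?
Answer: -14/167 + 420*√13/13 ≈ 116.40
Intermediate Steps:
D(q) = (-3 + q)*(3 + q) (D(q) = (3 + q)*(-3 + q) = (-3 + q)*(3 + q))
j = √13 (j = √((-9 + (-6)²) - 14) = √((-9 + 36) - 14) = √(27 - 14) = √13 ≈ 3.6056)
420/j - 42/501 = 420/(√13) - 42/501 = 420*(√13/13) - 42*1/501 = 420*√13/13 - 14/167 = -14/167 + 420*√13/13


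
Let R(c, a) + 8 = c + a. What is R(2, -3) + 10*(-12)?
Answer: -129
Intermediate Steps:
R(c, a) = -8 + a + c (R(c, a) = -8 + (c + a) = -8 + (a + c) = -8 + a + c)
R(2, -3) + 10*(-12) = (-8 - 3 + 2) + 10*(-12) = -9 - 120 = -129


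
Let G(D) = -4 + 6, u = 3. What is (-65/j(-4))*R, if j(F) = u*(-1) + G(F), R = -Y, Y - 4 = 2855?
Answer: -185835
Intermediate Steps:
Y = 2859 (Y = 4 + 2855 = 2859)
G(D) = 2
R = -2859 (R = -1*2859 = -2859)
j(F) = -1 (j(F) = 3*(-1) + 2 = -3 + 2 = -1)
(-65/j(-4))*R = -65/(-1)*(-2859) = -65*(-1)*(-2859) = 65*(-2859) = -185835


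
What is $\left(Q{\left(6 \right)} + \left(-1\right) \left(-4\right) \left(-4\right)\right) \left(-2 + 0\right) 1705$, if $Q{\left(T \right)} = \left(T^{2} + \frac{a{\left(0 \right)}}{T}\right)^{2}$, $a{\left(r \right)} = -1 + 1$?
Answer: $-4364800$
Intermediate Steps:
$a{\left(r \right)} = 0$
$Q{\left(T \right)} = T^{4}$ ($Q{\left(T \right)} = \left(T^{2} + \frac{0}{T}\right)^{2} = \left(T^{2} + 0\right)^{2} = \left(T^{2}\right)^{2} = T^{4}$)
$\left(Q{\left(6 \right)} + \left(-1\right) \left(-4\right) \left(-4\right)\right) \left(-2 + 0\right) 1705 = \left(6^{4} + \left(-1\right) \left(-4\right) \left(-4\right)\right) \left(-2 + 0\right) 1705 = \left(1296 + 4 \left(-4\right)\right) \left(-2\right) 1705 = \left(1296 - 16\right) \left(-2\right) 1705 = 1280 \left(-2\right) 1705 = \left(-2560\right) 1705 = -4364800$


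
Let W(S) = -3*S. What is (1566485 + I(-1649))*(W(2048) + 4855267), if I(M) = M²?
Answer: 20781818553378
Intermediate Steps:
(1566485 + I(-1649))*(W(2048) + 4855267) = (1566485 + (-1649)²)*(-3*2048 + 4855267) = (1566485 + 2719201)*(-6144 + 4855267) = 4285686*4849123 = 20781818553378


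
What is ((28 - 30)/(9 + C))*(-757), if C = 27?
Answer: 757/18 ≈ 42.056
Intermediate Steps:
((28 - 30)/(9 + C))*(-757) = ((28 - 30)/(9 + 27))*(-757) = -2/36*(-757) = -2*1/36*(-757) = -1/18*(-757) = 757/18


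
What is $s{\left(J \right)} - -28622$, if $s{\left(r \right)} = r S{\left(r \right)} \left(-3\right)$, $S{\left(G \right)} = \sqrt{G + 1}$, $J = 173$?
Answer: $28622 - 519 \sqrt{174} \approx 21776.0$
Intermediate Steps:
$S{\left(G \right)} = \sqrt{1 + G}$
$s{\left(r \right)} = - 3 r \sqrt{1 + r}$ ($s{\left(r \right)} = r \sqrt{1 + r} \left(-3\right) = - 3 r \sqrt{1 + r}$)
$s{\left(J \right)} - -28622 = \left(-3\right) 173 \sqrt{1 + 173} - -28622 = \left(-3\right) 173 \sqrt{174} + 28622 = - 519 \sqrt{174} + 28622 = 28622 - 519 \sqrt{174}$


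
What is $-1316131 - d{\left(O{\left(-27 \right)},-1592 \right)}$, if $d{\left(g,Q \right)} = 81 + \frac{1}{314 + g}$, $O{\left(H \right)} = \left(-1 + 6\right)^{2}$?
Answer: $- \frac{446195869}{339} \approx -1.3162 \cdot 10^{6}$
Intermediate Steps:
$O{\left(H \right)} = 25$ ($O{\left(H \right)} = 5^{2} = 25$)
$-1316131 - d{\left(O{\left(-27 \right)},-1592 \right)} = -1316131 - \frac{25435 + 81 \cdot 25}{314 + 25} = -1316131 - \frac{25435 + 2025}{339} = -1316131 - \frac{1}{339} \cdot 27460 = -1316131 - \frac{27460}{339} = - \frac{446195869}{339}$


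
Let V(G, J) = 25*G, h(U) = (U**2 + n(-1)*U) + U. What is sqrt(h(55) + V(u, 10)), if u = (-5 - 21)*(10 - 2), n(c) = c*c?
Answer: I*sqrt(2065) ≈ 45.442*I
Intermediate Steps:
n(c) = c**2
h(U) = U**2 + 2*U (h(U) = (U**2 + (-1)**2*U) + U = (U**2 + 1*U) + U = (U**2 + U) + U = (U + U**2) + U = U**2 + 2*U)
u = -208 (u = -26*8 = -208)
sqrt(h(55) + V(u, 10)) = sqrt(55*(2 + 55) + 25*(-208)) = sqrt(55*57 - 5200) = sqrt(3135 - 5200) = sqrt(-2065) = I*sqrt(2065)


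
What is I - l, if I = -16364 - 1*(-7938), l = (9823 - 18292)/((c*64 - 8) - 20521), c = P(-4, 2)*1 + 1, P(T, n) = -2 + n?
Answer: -172446559/20465 ≈ -8426.4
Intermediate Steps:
c = 1 (c = (-2 + 2)*1 + 1 = 0*1 + 1 = 0 + 1 = 1)
l = 8469/20465 (l = (9823 - 18292)/((1*64 - 8) - 20521) = -8469/((64 - 8) - 20521) = -8469/(56 - 20521) = -8469/(-20465) = -8469*(-1/20465) = 8469/20465 ≈ 0.41383)
I = -8426 (I = -16364 + 7938 = -8426)
I - l = -8426 - 1*8469/20465 = -8426 - 8469/20465 = -172446559/20465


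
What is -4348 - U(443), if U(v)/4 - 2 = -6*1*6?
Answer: -4212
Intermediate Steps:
U(v) = -136 (U(v) = 8 + 4*(-6*1*6) = 8 + 4*(-6*6) = 8 + 4*(-36) = 8 - 144 = -136)
-4348 - U(443) = -4348 - 1*(-136) = -4348 + 136 = -4212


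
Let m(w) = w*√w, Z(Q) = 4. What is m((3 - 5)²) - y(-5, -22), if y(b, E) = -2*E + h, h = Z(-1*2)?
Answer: -40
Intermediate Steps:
h = 4
y(b, E) = 4 - 2*E (y(b, E) = -2*E + 4 = 4 - 2*E)
m(w) = w^(3/2)
m((3 - 5)²) - y(-5, -22) = ((3 - 5)²)^(3/2) - (4 - 2*(-22)) = ((-2)²)^(3/2) - (4 + 44) = 4^(3/2) - 1*48 = 8 - 48 = -40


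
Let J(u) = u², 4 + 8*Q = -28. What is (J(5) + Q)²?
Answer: 441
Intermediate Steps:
Q = -4 (Q = -½ + (⅛)*(-28) = -½ - 7/2 = -4)
(J(5) + Q)² = (5² - 4)² = (25 - 4)² = 21² = 441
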